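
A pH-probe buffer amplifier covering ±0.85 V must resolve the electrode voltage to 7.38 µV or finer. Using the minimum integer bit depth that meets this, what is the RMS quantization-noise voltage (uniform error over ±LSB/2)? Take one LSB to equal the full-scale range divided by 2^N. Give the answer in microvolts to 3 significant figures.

1.87 µV

The full-scale span is 0.85 − (-0.85) = 1.7 V.
1.7 V / 7.38 µV = 230400. Since 2^17 = 131072 and 2^18 = 262144, N = 18.
LSB = 1.7 V ÷ 2^18 = 1.7/262144 V = 6.4850 µV.
RMS noise = LSB/√12 = 1.87 µV.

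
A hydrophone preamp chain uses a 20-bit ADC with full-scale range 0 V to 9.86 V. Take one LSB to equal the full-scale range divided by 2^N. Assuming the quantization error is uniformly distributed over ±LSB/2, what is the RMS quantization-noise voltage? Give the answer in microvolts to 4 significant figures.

2.714 µV

Span = 9.86 V.
Step size = 9.86/1048576 V = 9.40323 µV.
σ_q = LSB/√12 = 9.40323 µV/3.4641 = 2.714 µV.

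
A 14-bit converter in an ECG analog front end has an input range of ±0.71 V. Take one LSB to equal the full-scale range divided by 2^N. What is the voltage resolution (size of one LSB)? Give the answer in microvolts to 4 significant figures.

86.67 µV

Full-scale range = 0.71 V − (-0.71 V) = 1.42 V.
There are 2^14 = 16384 steps.
LSB = 1.42 V / 2^14 = 86.67 µV.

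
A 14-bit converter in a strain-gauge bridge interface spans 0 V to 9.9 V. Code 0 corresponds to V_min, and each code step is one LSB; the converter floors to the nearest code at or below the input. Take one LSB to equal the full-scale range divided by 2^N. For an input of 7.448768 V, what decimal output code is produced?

12327

Span = 9.9 V. LSB = 9.9 V / 2^14 ≈ 0.6042 mV.
code = ⌊(V_in − V_min)/LSB⌋ = ⌊(V_in − V_min) × 2^14 / range⌋
     = ⌊(7.448768 − (0)) × 16384 / 9.9⌋ = ⌊7.448768 × 16384/9.9⌋
     = ⌊12327.335⌋ = 12327.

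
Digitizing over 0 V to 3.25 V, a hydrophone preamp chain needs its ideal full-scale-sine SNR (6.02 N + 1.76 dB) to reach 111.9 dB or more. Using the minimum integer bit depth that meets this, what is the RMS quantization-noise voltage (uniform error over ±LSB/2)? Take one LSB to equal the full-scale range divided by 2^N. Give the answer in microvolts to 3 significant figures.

1.79 µV

Full-scale range = 3.25 V.
N ≥ (111.9 − 1.76)/6.02 = 18.296 → N_min = 19.
LSB = 3.25 V / 2^19 = 6.1989 µV.
V_rms = LSB/√12 = 1.79 µV.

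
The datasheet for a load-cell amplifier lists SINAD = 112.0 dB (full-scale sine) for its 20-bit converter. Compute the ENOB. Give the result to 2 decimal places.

18.31 bits

ENOB = (112.0 − 1.76)/6.02 = 18.3123 bits.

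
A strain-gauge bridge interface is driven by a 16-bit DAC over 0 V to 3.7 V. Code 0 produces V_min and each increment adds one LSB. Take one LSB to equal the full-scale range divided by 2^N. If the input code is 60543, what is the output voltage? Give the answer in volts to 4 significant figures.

Full-scale range = 3.7 V. LSB = 3.7 V / 2^16.
V_out = V_min + code × LSB = 0 V + 60543 × 3.7 V / 65536
      = 0 V + 3.41811 V = 3.41811 V.

3.418 V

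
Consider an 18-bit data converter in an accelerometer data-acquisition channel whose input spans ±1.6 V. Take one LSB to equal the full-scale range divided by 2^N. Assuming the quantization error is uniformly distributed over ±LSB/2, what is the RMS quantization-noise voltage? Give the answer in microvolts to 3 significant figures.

Full-scale range = 1.6 V − (-1.6 V) = 3.2 V.
LSB = 3.2 V ÷ 2^18 = 3.2/262144 V = 12.207 µV.
σ_q = LSB/√12 = 12.207 µV/3.4641 = 3.52 µV.

3.52 µV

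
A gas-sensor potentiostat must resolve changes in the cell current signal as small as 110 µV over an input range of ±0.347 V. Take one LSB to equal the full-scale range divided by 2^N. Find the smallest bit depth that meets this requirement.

13 bits

Range = 0.347 − (-0.347) = 0.694 V.
0.694 V / 110 µV = 6309. Since 2^12 = 4096 and 2^13 = 8192, N = 13.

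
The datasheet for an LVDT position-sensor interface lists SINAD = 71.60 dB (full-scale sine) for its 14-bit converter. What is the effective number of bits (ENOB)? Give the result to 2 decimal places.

11.60 bits

Inverting SNR = 6.02 N + 1.76: N_eff = (71.60 − 1.76)/6.02 = 11.6013.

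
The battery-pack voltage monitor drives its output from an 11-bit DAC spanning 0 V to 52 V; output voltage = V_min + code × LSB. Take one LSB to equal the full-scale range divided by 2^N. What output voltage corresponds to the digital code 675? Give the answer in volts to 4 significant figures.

Range is 52 V. LSB = 52 V / 2^11.
Output = V_min + (675/2048) × range = 0 + 0.329590 × 52 V
      = 0 V + 17.1387 V = 17.1387 V.

17.14 V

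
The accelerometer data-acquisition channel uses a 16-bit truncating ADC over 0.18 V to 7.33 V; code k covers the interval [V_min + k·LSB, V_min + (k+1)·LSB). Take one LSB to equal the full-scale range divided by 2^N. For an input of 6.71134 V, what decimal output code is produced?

59865

Range = 7.33 − (0.18) = 7.15 V. LSB = 7.15 V / 2^16 ≈ 109.1 µV.
code = ⌊(V_in − V_min)/LSB⌋ = ⌊(V_in − V_min) × 2^16 / range⌋
     = ⌊(6.71134 − (0.18)) × 65536 / 7.15⌋ = ⌊6.53134 × 65536/7.15⌋
     = ⌊59865.440⌋ = 59865.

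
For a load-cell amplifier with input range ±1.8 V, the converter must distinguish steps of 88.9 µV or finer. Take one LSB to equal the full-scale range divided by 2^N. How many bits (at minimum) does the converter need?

16 bits

The full-scale span is 1.8 − (-1.8) = 3.6 V.
Required number of levels: 3.6/88.9 µV = 40495; smallest N with 2^N ≥ that is 16.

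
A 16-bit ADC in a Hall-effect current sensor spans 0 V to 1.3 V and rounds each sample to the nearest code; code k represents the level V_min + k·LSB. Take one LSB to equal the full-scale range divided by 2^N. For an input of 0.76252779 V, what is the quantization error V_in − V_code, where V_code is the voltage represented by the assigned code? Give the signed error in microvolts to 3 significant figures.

V_FS = 1.3 V. LSB = 1.3 V / 2^16 ≈ 19.84 µV.
(0.76252779 − (0)) / LSB = 0.76252779 × 65536/1.3 = 38440.7856. Nearest integer: k = 38441.
V_code = 0 + (38441/65536) × 1.3 = 0.76253204346 V.
V_in − V_code = 0.76252779 − (0.76253204346) = −4.25 µV.

−4.25 µV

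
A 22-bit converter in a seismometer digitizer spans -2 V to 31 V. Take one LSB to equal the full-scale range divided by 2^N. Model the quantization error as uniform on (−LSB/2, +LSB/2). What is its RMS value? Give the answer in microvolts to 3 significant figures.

Span: 31 V − (-2 V) = 33 V.
LSB = 33 V / 2^22 = 7.8678 µV.
RMS of a uniform error over width LSB is LSB/√12 = 2.27 µV.

2.27 µV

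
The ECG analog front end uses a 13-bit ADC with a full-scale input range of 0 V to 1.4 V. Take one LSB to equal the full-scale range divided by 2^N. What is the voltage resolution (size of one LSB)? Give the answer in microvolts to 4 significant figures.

Range is 1.4 V.
There are 2^13 = 8192 steps.
LSB = 1.4 V ÷ 2^13 = 1.4/8192 V = 170.9 µV.

170.9 µV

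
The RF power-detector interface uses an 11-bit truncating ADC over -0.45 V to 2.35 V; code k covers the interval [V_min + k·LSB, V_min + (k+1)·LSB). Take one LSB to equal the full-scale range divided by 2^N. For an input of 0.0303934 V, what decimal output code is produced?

Range = 2.35 − (-0.45) = 2.8 V. LSB = 2.8 V / 2^11 ≈ 1.367 mV.
(V_in − V_min) × 2^11/range = (0.0303934 − (-0.45)) × 2048/2.8 = 351.373.
Floor → code = 351.

351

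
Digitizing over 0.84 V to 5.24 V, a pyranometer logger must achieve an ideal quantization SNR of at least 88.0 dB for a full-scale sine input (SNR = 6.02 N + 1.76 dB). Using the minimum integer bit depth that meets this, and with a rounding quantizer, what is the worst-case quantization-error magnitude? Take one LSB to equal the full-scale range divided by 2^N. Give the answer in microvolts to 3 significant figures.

The full-scale span is 5.24 − (0.84) = 4.4 V.
6.02 N + 1.76 ≥ 88.0 gives N ≥ 14.326, so the minimum integer is 15.
One LSB is 4.4 V / 32768 = 134.28 µV.
|e|_max = LSB/2 = 67.1 µV.

67.1 µV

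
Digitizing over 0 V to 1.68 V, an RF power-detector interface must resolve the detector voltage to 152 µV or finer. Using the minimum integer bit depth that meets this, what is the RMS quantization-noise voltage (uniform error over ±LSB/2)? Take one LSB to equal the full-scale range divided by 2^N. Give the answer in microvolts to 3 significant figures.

Range is 1.68 V.
Need 2^N ≥ 1.68 V / 152 µV = 11050 → N_min = 14.
LSB = 1.68 V ÷ 2^14 = 1.68/16384 V = 102.54 µV.
V_rms = LSB/√12 = 29.6 µV.

29.6 µV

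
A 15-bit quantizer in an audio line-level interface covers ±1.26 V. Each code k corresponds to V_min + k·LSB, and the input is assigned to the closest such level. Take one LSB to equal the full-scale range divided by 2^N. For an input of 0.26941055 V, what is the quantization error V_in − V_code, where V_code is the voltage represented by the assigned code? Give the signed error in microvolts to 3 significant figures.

Range = 1.26 − (-1.26) = 2.52 V. LSB = 2.52 V / 2^15 ≈ 76.90 µV.
(0.26941055 − (-1.26)) / LSB = 1.52941055 × 32768/2.52 = 19887.1924. Nearest integer: k = 19887.
V_code = -1.26 + (19887/32768) × 2.52 = 0.26939575195 V.
Error = V_in − V_code = 0.26941055 − (0.26939575195) = +14.8 µV.

+14.8 µV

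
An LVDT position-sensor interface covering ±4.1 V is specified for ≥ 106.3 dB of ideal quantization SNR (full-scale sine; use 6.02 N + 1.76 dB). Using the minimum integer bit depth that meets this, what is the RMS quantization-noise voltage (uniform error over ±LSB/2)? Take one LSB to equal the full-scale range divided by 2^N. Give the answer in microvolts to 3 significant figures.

9.03 µV

Full-scale range = 4.1 V − (-4.1 V) = 8.2 V.
6.02 N + 1.76 ≥ 106.3 gives N ≥ 17.365, so the minimum integer is 18.
LSB = 8.2 V ÷ 2^18 = 8.2/262144 V = 31.281 µV.
V_rms = LSB/√12 = 9.03 µV.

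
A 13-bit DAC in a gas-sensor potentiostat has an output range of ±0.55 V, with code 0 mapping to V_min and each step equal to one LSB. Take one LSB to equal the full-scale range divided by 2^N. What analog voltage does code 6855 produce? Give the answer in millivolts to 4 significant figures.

370.5 mV

Span: 0.55 V − (-0.55 V) = 1.1 V. LSB = 1.1 V / 2^13.
V_out = V_min + code × LSB = -0.55 V + 6855 × 1.1 V / 8192
      = -0.55 V + 0.920471 V = 0.370471 V.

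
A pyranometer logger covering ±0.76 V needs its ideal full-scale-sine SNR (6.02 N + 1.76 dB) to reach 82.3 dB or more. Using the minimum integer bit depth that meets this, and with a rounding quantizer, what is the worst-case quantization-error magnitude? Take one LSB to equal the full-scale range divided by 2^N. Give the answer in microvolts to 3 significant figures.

46.4 µV

Range = 0.76 − (-0.76) = 1.52 V.
6.02 N + 1.76 ≥ 82.3 gives N ≥ 13.379, so the minimum integer is 14.
One LSB is 1.52 V / 16384 = 92.773 µV.
|e|_max = LSB/2 = 46.4 µV.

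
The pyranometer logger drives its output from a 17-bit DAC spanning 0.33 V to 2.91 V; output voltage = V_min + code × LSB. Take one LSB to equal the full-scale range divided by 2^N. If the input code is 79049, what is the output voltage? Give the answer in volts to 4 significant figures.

1.886 V

The full-scale span is 2.91 − (0.33) = 2.58 V. LSB = 2.58 V / 2^17.
Output = V_min + (79049/131072) × range = 0.33 + 0.603096 × 2.58 V
      = 0.33 + 1.55599 = 1.88599 V.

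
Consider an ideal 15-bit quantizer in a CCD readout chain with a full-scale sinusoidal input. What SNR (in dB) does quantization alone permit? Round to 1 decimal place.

92.1 dB

6.02(15) + 1.76 = 90.30 + 1.76 = 92.06 dB.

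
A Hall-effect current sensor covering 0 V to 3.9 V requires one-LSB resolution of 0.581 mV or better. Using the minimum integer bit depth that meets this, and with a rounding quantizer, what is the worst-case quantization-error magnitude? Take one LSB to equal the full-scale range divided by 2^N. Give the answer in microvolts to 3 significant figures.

Full-scale range = 3.9 V.
Levels needed ≥ 3.9/0.581 mV = 6713. 2^13 = 8192 suffices, so N_min = 13.
One LSB is 3.9 V / 8192 = 476.07 µV.
|e|_max = LSB/2 = 238 µV.

238 µV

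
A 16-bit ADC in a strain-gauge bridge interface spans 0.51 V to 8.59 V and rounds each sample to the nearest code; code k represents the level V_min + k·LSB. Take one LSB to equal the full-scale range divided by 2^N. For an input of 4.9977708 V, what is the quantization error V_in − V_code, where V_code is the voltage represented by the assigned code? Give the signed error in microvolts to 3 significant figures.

Full-scale range = 8.59 V − (0.51 V) = 8.08 V. LSB = 8.08 V / 2^16 ≈ 123.3 µV.
(V_in − V_min)/LSB = (4.9977708 − (0.51)) × 65536/8.08 = 36399.8202 → nearest code k = 36400.
V_code = V_min + k × range/2^16 = 0.51 + 36400 × 8.08/65536 = 4.9977929688 V.
e = 4.9977708 − (4.9977929688) = −22.2 µV.

−22.2 µV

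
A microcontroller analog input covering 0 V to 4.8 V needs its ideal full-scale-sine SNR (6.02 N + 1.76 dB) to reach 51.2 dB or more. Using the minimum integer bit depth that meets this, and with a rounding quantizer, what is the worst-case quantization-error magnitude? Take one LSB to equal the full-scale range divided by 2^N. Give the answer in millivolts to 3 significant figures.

Range is 4.8 V.
6.02 N + 1.76 ≥ 51.2 gives N ≥ 8.213, so the minimum integer is 9.
One LSB is 4.8 V / 512 = 9.3750 mV.
Half an LSB is 4.69 mV.

4.69 mV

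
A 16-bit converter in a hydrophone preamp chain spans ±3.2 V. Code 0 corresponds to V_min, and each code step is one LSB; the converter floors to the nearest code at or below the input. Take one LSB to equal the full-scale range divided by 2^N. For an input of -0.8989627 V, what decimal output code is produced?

23562

Span: 3.2 V − (-3.2 V) = 6.4 V. LSB = 6.4 V / 2^16 ≈ 97.66 µV.
code = ⌊(V_in − V_min)/LSB⌋ = ⌊(V_in − V_min) × 2^16 / range⌋
     = ⌊(-0.8989627 − (-3.2)) × 65536 / 6.4⌋ = ⌊2.3010373 × 65536/6.4⌋
     = ⌊23562.622⌋ = 23562.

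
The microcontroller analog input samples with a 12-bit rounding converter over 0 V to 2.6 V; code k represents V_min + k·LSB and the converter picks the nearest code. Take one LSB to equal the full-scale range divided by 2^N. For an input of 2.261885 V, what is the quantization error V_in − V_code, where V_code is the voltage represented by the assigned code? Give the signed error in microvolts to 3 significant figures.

+215 µV

Range is 2.6 V. LSB = 2.6 V / 2^12 ≈ 0.6348 mV.
Position in LSBs: (2.261885 − (0)) × 4096/2.6 = 3563.3388; rounding gives k = 3563.
V_code = 0 + (3563/4096) × 2.6 = 2.261669922 V.
Error = V_in − V_code = 2.261885 − (2.261669922) = +215 µV.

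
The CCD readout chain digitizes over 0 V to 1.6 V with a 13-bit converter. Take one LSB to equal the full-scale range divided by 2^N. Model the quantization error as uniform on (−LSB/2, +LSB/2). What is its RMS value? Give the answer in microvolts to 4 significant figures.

Range is 1.6 V.
LSB = 1.6 V ÷ 2^13 = 1.6/8192 V = 195.313 µV.
σ_q = LSB/√12 = 195.313 µV/3.4641 = 56.38 µV.

56.38 µV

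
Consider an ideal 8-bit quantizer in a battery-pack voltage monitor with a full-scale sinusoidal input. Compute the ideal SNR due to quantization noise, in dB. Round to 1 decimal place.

SNR = 6.02·8 + 1.76 = 49.92 dB.

49.9 dB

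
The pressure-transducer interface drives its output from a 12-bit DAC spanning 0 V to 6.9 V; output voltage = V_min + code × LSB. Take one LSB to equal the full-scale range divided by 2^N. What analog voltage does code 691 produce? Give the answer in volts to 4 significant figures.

1.164 V

V_FS = 6.9 V. LSB = 6.9 V / 2^12.
V_out = 0 + 691 × (6.9/4096) V
      = 0 + 1.16404 = 1.16404 V.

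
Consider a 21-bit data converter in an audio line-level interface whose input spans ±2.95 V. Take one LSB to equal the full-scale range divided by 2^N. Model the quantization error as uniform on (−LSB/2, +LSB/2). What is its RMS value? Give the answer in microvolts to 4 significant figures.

0.8121 µV

Full-scale range = 2.95 V − (-2.95 V) = 5.9 V.
One LSB is 5.9 V / 2097152 = 2.81334 µV.
RMS of a uniform error over width LSB is LSB/√12 = 0.8121 µV.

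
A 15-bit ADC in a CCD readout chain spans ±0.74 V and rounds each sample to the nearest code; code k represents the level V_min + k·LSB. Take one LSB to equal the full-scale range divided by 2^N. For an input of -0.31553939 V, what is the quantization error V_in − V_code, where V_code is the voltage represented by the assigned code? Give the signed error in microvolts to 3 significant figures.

The full-scale span is 0.74 − (-0.74) = 1.48 V. LSB = 1.48 V / 2^15 ≈ 45.17 µV.
(V_in − V_min)/LSB = (-0.31553939 − (-0.74)) × 32768/1.48 = 9397.7873 → nearest code k = 9398.
V_code = -0.74 + (9398/32768) × 1.48 = -0.31552978516 V.
e = -0.31553939 − (-0.31552978516) = −9.60 µV.

−9.60 µV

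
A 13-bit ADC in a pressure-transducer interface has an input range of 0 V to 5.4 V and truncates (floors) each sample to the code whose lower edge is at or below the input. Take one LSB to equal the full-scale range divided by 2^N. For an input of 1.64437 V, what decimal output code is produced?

Full-scale range = 5.4 V. LSB = 5.4 V / 2^13 ≈ 0.6592 mV.
code = ⌊(V_in − V_min)/LSB⌋ = ⌊(V_in − V_min) × 2^13 / range⌋
     = ⌊(1.64437 − (0)) × 8192 / 5.4⌋ = ⌊1.64437 × 8192/5.4⌋
     = ⌊2494.570⌋ = 2494.

2494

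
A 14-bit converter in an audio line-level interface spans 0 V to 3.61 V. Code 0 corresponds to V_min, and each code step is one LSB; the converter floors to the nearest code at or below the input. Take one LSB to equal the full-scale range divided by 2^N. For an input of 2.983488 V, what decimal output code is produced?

13540

Range is 3.61 V. LSB = 3.61 V / 2^14 ≈ 220.3 µV.
(V_in − V_min) × 2^14/range = (2.983488 − (0)) × 16384/3.61 = 13540.573.
Floor → code = 13540.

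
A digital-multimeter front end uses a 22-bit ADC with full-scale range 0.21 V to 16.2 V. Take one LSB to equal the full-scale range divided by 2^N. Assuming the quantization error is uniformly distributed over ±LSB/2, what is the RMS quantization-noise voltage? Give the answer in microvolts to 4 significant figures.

Range = 16.2 − (0.21) = 15.99 V.
LSB = 15.99 V / 2^22 = 3.81231 µV.
σ_q = LSB/√12 = 3.81231 µV/3.4641 = 1.101 µV.

1.101 µV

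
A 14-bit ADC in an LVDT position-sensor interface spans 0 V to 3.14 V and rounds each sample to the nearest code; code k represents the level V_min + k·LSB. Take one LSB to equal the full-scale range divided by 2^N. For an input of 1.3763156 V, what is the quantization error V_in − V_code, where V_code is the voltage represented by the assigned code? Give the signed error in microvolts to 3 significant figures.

+74.1 µV

Full-scale range = 3.14 V. LSB = 3.14 V / 2^14 ≈ 191.7 µV.
(1.3763156 − (0)) / LSB = 1.3763156 × 16384/3.14 = 7181.3869. Nearest integer: k = 7181.
V_code = 0 + (7181/16384) × 3.14 = 1.3762414551 V.
Error = V_in − V_code = 1.3763156 − (1.3762414551) = +74.1 µV.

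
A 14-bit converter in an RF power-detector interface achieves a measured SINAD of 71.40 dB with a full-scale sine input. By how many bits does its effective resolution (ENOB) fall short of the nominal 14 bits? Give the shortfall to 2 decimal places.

Effective bits = (71.40 − 1.76)/6.02 = 11.5681.
14 − 11.5681 = 2.43 bits below nominal.

2.43 bits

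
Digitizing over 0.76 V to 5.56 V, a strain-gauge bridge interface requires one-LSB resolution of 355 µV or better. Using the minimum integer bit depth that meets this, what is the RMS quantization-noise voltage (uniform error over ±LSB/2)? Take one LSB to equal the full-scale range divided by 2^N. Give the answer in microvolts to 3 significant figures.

84.6 µV

The full-scale span is 5.56 − (0.76) = 4.8 V.
Need 2^N ≥ 4.8 V / 355 µV = 13520 → N_min = 14.
LSB = 4.8 V ÷ 2^14 = 4.8/16384 V = 292.97 µV.
V_rms = LSB/√12 = 84.6 µV.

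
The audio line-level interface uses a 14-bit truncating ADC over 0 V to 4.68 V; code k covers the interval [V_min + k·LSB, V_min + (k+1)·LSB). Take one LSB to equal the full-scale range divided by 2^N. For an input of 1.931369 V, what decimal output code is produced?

Full-scale range = 4.68 V. LSB = 4.68 V / 2^14 ≈ 285.6 µV.
(V_in − V_min) × 2^14/range = (1.931369 − (0)) × 16384/4.68 = 6761.442.
Floor → code = 6761.

6761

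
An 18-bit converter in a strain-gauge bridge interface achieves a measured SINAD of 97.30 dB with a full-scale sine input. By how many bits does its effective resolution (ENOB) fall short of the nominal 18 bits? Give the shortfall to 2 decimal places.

N_eff = (97.30 − 1.76)/6.02 = 15.8704 bits.
Shortfall = 18 − 15.8704 = 2.1296 bits.

2.13 bits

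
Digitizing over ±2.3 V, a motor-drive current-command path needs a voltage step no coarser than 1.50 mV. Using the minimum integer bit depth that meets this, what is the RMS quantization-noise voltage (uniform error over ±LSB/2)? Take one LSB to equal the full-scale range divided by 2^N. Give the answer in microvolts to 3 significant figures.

324 µV

Range = 2.3 − (-2.3) = 4.6 V.
Levels needed ≥ 4.6/1.50 mV = 3067. 2^12 = 4096 suffices, so N_min = 12.
Step size = 4.6/4096 V = 1.1230 mV.
V_rms = LSB/√12 = 324 µV.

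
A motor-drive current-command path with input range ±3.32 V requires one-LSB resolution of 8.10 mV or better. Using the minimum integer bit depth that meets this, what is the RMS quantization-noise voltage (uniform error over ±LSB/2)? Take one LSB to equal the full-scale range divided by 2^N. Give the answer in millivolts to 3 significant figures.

The full-scale span is 3.32 − (-3.32) = 6.64 V.
Levels needed ≥ 6.64/8.10 mV = 819.8. 2^10 = 1024 suffices, so N_min = 10.
LSB = 6.64 V / 2^10 = 6.4844 mV.
σ_q = LSB/√12 = 6.4844 mV/3.4641 = 1.87 mV.

1.87 mV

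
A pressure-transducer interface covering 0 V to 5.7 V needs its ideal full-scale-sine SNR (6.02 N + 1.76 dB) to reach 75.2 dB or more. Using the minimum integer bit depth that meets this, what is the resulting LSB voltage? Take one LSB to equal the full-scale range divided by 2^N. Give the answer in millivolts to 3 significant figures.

Span = 5.7 V.
N ≥ (75.2 − 1.76)/6.02 = 12.199 → N_min = 13.
LSB = 5.7 V ÷ 2^13 = 5.7/8192 V = 0.696 mV.

0.696 mV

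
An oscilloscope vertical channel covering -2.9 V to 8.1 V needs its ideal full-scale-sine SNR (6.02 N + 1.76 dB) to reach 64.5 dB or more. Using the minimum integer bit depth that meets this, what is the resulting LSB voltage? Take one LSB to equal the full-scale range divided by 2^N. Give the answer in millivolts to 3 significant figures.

Range = 8.1 − (-2.9) = 11 V.
Solving 6.02 N ≥ 64.5 − 1.76: N ≥ 10.422. Round up → N = 11.
LSB = 11 V ÷ 2^11 = 11/2048 V = 5.37 mV.

5.37 mV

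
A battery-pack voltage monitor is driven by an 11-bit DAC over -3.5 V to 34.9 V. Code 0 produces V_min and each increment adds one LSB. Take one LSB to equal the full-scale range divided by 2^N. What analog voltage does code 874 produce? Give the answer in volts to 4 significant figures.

12.89 V

Range = 34.9 − (-3.5) = 38.4 V. LSB = 38.4 V / 2^11.
V_out = V_min + code × LSB = -3.5 V + 874 × 38.4 V / 2048
      = -3.5 + 16.3875 = 12.8875 V.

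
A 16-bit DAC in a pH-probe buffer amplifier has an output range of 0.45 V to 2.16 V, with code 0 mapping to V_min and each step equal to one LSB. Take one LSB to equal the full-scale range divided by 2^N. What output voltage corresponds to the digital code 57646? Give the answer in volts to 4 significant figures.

Span: 2.16 V − (0.45 V) = 1.71 V. LSB = 1.71 V / 2^16.
Output = V_min + (57646/65536) × range = 0.45 + 0.879608 × 1.71 V
      = 0.45 V + 1.50413 V = 1.95413 V.

1.954 V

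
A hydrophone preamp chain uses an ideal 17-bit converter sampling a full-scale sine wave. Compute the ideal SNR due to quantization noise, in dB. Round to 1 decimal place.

104.1 dB

Ideal quantization SNR: 6.02 × 17 + 1.76 dB = 104.1 dB.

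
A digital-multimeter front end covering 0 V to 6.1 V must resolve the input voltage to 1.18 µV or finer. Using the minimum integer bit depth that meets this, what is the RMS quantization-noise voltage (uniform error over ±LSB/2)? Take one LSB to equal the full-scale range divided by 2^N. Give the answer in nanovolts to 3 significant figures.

Range is 6.1 V.
6.1 V / 1.18 µV = 5.169e6. Since 2^22 = 4194304 and 2^23 = 8388608, N = 23.
Step size = 6.1/8388608 V = 0.72718 µV.
V_rms = LSB/√12 = 210 nV.

210 nV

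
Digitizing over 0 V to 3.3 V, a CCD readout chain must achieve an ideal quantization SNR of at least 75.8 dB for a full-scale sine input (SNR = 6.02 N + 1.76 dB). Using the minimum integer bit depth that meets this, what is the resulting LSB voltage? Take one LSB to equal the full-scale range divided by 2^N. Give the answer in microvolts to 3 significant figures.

Range is 3.3 V.
Solving 6.02 N ≥ 75.8 − 1.76: N ≥ 12.299. Round up → N = 13.
One LSB is 3.3 V / 8192 = 403 µV.

403 µV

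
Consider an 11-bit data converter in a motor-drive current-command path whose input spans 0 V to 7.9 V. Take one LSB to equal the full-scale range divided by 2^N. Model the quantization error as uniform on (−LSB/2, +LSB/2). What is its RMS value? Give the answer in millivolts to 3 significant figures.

1.11 mV

V_FS = 7.9 V.
LSB = 7.9 V / 2^11 = 3.8574 mV.
For a uniform distribution on [−LSB/2, +LSB/2], V_rms = LSB/√12 = 3.8574 mV/3.4641 = 1.11 mV.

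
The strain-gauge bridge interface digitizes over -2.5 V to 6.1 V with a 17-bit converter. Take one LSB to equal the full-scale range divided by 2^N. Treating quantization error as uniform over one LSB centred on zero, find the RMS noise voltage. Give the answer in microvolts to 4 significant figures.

Span: 6.1 V − (-2.5 V) = 8.6 V.
Step size = 8.6/131072 V = 65.6128 µV.
σ_q = LSB/√12 = 65.6128 µV/3.4641 = 18.94 µV.

18.94 µV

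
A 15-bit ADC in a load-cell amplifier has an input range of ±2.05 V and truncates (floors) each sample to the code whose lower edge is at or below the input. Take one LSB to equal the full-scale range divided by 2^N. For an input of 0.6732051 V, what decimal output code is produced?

Range = 2.05 − (-2.05) = 4.1 V. LSB = 4.1 V / 2^15 ≈ 125.1 µV.
(V_in − V_min) × 2^15/range = (0.6732051 − (-2.05)) × 32768/4.1 = 21764.387.
Floor → code = 21764.

21764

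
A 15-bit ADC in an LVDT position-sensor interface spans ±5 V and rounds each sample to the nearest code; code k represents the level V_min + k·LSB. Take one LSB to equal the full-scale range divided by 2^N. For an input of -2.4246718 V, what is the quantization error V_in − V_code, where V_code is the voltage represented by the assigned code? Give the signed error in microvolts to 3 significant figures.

−50.2 µV

Full-scale range = 5 V − (-5 V) = 10 V. LSB = 10 V / 2^15 ≈ 305.2 µV.
(V_in − V_min)/LSB = (-2.4246718 − (-5)) × 32768/10 = 8438.8354 → nearest code k = 8439.
V_code = V_min + k × range/2^15 = -5 + 8439 × 10/32768 = -2.4246215820 V.
V_in − V_code = -2.4246718 − (-2.4246215820) = −50.2 µV.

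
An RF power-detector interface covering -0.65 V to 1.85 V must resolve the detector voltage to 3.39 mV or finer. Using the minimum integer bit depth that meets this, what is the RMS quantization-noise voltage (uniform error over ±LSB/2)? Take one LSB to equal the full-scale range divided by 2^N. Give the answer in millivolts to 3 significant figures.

0.705 mV

Range = 1.85 − (-0.65) = 2.5 V.
Required number of levels: 2.5/3.39 mV = 737.46; smallest N with 2^N ≥ that is 10.
Step size = 2.5/1024 V = 2.4414 mV.
σ_q = LSB/√12 = 2.4414 mV/3.4641 = 0.705 mV.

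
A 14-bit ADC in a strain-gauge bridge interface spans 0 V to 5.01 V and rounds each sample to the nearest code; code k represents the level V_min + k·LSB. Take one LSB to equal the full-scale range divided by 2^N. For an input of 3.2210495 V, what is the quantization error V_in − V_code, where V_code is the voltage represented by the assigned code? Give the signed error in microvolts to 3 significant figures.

Range is 5.01 V. LSB = 5.01 V / 2^14 ≈ 305.8 µV.
(3.2210495 − (0)) / LSB = 3.2210495 × 16384/5.01 = 10533.6677. Nearest integer: k = 10534.
Reconstructed level: 0 + 10534 × 5.01/16384 V = 3.2211511230 V.
V_in − V_code = 3.2210495 − (3.2211511230) = −102 µV.

−102 µV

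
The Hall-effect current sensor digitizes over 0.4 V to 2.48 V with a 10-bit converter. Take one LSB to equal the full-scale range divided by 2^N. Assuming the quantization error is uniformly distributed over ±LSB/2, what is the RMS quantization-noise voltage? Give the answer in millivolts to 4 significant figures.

0.5864 mV

The full-scale span is 2.48 − (0.4) = 2.08 V.
LSB = 2.08 V / 2^10 = 2.03125 mV.
V_rms = LSB/√12 = 2.03125 mV / √12 = 0.5864 mV.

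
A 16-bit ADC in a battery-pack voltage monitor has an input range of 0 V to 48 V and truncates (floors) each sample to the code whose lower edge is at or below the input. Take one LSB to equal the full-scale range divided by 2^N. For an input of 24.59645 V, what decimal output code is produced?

Range is 48 V. LSB = 48 V / 2^16 ≈ 0.7324 mV.
V_in − V_min = 24.59645 − (0) = 24.59645 V.
Divide by LSB: 24.59645 × 65536/48 = 33582.3531.
Truncating gives code 33582.

33582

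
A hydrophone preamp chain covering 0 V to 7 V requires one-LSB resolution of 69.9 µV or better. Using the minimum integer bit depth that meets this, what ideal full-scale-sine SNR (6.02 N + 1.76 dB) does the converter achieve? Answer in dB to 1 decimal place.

104.1 dB

V_FS = 7 V.
Required number of levels: 7/69.9 µV = 100140; smallest N with 2^N ≥ that is 17.
Ideal SNR at N = 17: 6.02·17 + 1.76 = 104.1 dB.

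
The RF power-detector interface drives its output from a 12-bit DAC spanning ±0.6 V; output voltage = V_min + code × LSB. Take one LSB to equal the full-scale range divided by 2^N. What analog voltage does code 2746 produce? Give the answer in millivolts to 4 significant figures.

Range = 0.6 − (-0.6) = 1.2 V. LSB = 1.2 V / 2^12.
V_out = V_min + code × LSB = -0.6 V + 2746 × 1.2 V / 4096
      = -0.6 + 0.804492 = 0.204492 V.

204.5 mV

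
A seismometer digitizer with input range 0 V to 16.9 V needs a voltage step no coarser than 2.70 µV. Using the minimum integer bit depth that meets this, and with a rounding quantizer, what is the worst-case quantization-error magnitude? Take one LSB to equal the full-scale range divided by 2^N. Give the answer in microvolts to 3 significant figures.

1.01 µV

V_FS = 16.9 V.
Levels needed ≥ 16.9/2.70 µV = 6.259e6. 2^23 = 8388608 suffices, so N_min = 23.
Step size = 16.9/8388608 V = 2.0146 µV.
Half an LSB is 1.01 µV.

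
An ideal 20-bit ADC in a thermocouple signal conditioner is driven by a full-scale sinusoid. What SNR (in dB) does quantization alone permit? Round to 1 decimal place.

122.2 dB

6.02(20) + 1.76 = 120.40 + 1.76 = 122.16 dB.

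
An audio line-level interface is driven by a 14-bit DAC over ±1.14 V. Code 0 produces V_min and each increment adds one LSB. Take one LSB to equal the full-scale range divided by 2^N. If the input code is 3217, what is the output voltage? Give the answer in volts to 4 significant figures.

The full-scale span is 1.14 − (-1.14) = 2.28 V. LSB = 2.28 V / 2^14.
V_out = -1.14 + 3217 × (2.28/16384) V
      = -1.14 + 0.447678 = -0.692322 V.

-0.6923 V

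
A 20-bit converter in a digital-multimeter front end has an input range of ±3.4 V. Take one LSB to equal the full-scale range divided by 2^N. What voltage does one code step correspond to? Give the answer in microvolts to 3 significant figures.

Span: 3.4 V − (-3.4 V) = 6.8 V.
There are 2^20 = 1048576 steps.
LSB = 6.8 V ÷ 2^20 = 6.8/1048576 V = 6.48 µV.

6.48 µV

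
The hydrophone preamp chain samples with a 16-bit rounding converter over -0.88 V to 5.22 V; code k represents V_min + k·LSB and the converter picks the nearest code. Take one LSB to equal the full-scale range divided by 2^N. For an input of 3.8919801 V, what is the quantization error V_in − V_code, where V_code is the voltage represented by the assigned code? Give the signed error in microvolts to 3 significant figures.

Full-scale range = 5.22 V − (-0.88 V) = 6.1 V. LSB = 6.1 V / 2^16 ≈ 93.08 µV.
(V_in − V_min)/LSB = (3.8919801 − (-0.88)) × 65536/6.1 = 51268.2767 → nearest code k = 51268.
V_code = V_min + k × range/2^16 = -0.88 + 51268 × 6.1/65536 = 3.8919543457 V.
Error = V_in − V_code = 3.8919801 − (3.8919543457) = +25.8 µV.

+25.8 µV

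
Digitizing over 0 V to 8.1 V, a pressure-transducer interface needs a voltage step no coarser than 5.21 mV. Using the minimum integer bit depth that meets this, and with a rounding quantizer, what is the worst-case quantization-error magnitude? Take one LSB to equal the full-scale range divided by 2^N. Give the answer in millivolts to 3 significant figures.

Span = 8.1 V.
8.1 V / 5.21 mV = 1555. Since 2^10 = 1024 and 2^11 = 2048, N = 11.
LSB = 8.1 V ÷ 2^11 = 8.1/2048 V = 3.9551 mV.
Max error for round-to-nearest is LSB/2 = 1.98 mV.

1.98 mV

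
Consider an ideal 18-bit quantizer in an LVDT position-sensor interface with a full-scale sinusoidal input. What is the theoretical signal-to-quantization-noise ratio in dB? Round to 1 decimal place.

6.02(18) + 1.76 = 108.36 + 1.76 = 110.12 dB.

110.1 dB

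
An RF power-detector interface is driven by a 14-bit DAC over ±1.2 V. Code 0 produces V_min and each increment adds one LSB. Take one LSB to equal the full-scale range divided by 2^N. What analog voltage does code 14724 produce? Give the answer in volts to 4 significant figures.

0.9568 V

Full-scale range = 1.2 V − (-1.2 V) = 2.4 V. LSB = 2.4 V / 2^14.
V_out = -1.2 + 14724 × (2.4/16384) V
      = -1.2 V + 2.15684 V = 0.956836 V.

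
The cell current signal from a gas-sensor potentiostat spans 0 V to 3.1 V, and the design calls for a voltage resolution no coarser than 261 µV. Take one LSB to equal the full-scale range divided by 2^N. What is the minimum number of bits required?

V_FS = 3.1 V.
Need 2^N ≥ 3.1 V / 261 µV = 11880 → N_min = 14.

14 bits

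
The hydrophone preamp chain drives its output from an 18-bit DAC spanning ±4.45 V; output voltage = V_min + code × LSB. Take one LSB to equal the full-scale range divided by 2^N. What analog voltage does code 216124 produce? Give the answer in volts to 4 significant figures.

2.888 V

The full-scale span is 4.45 − (-4.45) = 8.9 V. LSB = 8.9 V / 2^18.
V_out = -4.45 + 216124 × (8.9/262144) V
      = -4.45 + 7.33758 = 2.88758 V.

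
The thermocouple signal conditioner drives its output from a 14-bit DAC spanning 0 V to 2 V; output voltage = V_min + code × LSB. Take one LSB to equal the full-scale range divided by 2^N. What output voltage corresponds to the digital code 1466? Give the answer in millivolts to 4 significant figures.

Full-scale range = 2 V. LSB = 2 V / 2^14.
Output = V_min + (1466/16384) × range = 0 + 0.0894775 × 2 V
      = 0 V + 0.178955 V = 0.178955 V.

179.0 mV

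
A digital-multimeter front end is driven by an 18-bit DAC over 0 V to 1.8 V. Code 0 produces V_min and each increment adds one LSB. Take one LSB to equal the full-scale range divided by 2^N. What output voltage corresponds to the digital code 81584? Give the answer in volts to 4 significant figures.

Span = 1.8 V. LSB = 1.8 V / 2^18.
V_out = 0 + 81584 × (1.8/262144) V
      = 0 V + 0.560193 V = 0.560193 V.

0.5602 V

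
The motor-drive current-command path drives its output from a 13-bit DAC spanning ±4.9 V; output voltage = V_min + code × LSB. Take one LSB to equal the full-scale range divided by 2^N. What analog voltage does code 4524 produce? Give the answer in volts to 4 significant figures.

0.5120 V

Full-scale range = 4.9 V − (-4.9 V) = 9.8 V. LSB = 9.8 V / 2^13.
V_out = V_min + code × LSB = -4.9 V + 4524 × 9.8 V / 8192
      = -4.9 + 5.41201 = 0.512012 V.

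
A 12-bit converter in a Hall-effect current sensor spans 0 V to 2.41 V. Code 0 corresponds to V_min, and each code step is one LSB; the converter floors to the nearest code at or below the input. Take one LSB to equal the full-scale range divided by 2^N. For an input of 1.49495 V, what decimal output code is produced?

2540

Range is 2.41 V. LSB = 2.41 V / 2^12 ≈ 0.5884 mV.
V_in − V_min = 1.49495 − (0) = 1.49495 V.
Divide by LSB: 1.49495 × 4096/2.41 = 2540.7947.
Truncating gives code 2540.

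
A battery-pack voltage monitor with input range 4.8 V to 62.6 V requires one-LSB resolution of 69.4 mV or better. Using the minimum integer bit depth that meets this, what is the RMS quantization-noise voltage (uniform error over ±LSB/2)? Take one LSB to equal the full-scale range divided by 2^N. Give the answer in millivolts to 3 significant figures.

16.3 mV

Span: 62.6 V − (4.8 V) = 57.8 V.
Levels needed ≥ 57.8/69.4 mV = 832.9. 2^10 = 1024 suffices, so N_min = 10.
LSB = 57.8 V ÷ 2^10 = 57.8/1024 V = 56.445 mV.
RMS noise = LSB/√12 = 16.3 mV.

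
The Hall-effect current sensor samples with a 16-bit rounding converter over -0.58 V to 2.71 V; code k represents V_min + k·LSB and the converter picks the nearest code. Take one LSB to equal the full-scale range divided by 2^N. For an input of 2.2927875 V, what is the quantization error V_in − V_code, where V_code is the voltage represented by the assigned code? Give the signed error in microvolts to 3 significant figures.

Full-scale range = 2.71 V − (-0.58 V) = 3.29 V. LSB = 3.29 V / 2^16 ≈ 50.20 µV.
(2.2927875 − (-0.58)) / LSB = 2.8727875 × 65536/3.29 = 57225.2284. Nearest integer: k = 57225.
Reconstructed level: -0.58 + 57225 × 3.29/65536 V = 2.2927760315 V.
Error = V_in − V_code = 2.2927875 − (2.2927760315) = +11.5 µV.

+11.5 µV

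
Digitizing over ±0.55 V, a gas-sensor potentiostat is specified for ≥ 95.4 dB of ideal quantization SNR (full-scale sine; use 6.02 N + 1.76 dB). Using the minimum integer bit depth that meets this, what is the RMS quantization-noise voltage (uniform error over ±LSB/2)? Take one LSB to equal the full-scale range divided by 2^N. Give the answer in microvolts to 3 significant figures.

The full-scale span is 0.55 − (-0.55) = 1.1 V.
N ≥ (95.4 − 1.76)/6.02 = 15.555 → N_min = 16.
LSB = 1.1 V / 2^16 = 16.785 µV.
V_rms = LSB/√12 = 4.85 µV.

4.85 µV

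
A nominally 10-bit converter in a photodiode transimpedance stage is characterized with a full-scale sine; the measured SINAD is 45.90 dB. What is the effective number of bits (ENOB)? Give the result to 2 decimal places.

7.33 bits

Inverting SNR = 6.02 N + 1.76: N_eff = (45.90 − 1.76)/6.02 = 7.3322.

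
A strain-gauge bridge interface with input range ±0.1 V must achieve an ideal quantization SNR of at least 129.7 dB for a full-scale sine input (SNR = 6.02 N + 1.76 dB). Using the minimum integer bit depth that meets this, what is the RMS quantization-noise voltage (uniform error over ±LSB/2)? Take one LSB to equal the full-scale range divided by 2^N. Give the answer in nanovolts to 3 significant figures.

13.8 nV

The full-scale span is 0.1 − (-0.1) = 0.2 V.
N ≥ (129.7 − 1.76)/6.02 = 21.252 → N_min = 22.
Step size = 0.2/4194304 V = 47.684 nV.
σ_q = LSB/√12 = 47.684 nV/3.4641 = 13.8 nV.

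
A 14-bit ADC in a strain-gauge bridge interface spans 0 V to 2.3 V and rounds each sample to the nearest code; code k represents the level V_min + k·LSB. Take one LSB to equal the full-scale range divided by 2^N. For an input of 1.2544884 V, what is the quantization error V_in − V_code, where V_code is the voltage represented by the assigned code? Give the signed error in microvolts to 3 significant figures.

Span = 2.3 V. LSB = 2.3 V / 2^14 ≈ 140.4 µV.
(1.2544884 − (0)) / LSB = 1.2544884 × 16384/2.3 = 8936.3208. Nearest integer: k = 8936.
V_code = 0 + (8936/16384) × 2.3 = 1.2544433594 V.
Error = V_in − V_code = 1.2544884 − (1.2544433594) = +45.0 µV.

+45.0 µV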